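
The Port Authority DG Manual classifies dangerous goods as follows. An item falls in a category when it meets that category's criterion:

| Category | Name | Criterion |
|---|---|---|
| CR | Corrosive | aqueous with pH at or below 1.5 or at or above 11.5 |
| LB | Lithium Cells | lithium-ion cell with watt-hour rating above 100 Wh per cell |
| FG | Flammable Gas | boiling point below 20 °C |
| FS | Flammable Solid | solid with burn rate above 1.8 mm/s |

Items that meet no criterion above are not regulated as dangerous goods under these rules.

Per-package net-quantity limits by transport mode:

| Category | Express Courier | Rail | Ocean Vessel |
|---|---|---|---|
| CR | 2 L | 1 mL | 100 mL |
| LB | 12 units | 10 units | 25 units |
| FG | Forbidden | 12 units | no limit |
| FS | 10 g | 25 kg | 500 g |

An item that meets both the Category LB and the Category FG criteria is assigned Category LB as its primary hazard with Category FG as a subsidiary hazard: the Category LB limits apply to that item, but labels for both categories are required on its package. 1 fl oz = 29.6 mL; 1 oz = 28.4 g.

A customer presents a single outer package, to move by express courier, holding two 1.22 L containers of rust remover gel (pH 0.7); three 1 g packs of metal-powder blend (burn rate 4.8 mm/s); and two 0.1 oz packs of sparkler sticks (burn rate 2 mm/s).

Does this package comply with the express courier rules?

The rust remover gel has pH 0.7, which is ≤ 1.5, so it is Category CR (Corrosive).
Metal-powder blend: burn rate 4.8 mm/s > 1.8 mm/s → Category FS (Flammable Solid).
Sparkler sticks: burn rate 2 mm/s > 1.8 mm/s → Category FS (Flammable Solid).
Total Category FS: (three 1 g packs = 3 g) + (two 0.1 oz packs = 5.68 g) = 8.68 g.
8.68 g is within the express courier limit of 10 g for Category FS.
Category CR quantity: two 1.22 L containers = 2.44 L.
2.44 L > 2 L (express courier limit, Category CR) — over the limit.

No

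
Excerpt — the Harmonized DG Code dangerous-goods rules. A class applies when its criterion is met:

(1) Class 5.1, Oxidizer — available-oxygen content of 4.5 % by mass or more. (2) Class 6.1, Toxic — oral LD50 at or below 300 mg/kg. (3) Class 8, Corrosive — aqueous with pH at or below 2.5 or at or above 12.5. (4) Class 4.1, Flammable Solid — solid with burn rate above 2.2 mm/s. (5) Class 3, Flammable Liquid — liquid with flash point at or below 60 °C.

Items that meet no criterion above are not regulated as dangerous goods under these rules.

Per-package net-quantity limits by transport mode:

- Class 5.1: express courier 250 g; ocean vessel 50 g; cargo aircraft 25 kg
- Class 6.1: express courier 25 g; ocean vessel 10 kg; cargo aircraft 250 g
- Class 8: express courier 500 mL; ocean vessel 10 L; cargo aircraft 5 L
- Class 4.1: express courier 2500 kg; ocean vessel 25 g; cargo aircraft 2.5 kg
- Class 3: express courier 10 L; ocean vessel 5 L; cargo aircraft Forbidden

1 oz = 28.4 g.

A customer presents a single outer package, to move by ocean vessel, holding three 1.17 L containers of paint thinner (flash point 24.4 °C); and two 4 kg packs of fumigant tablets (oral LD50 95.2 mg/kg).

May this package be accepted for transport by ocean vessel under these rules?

Flash point 24.4 °C meets the Class 3 criterion (Flammable Liquid), so the paint thinner is Class 3.
Fumigant tablets: oral LD50 95.2 mg/kg ≤ 300 mg/kg → Class 6.1 (Toxic).
Class 3 quantity: three 1.17 L containers = 3.51 L.
3.51 L is within the ocean vessel limit of 5 L for Class 3.
Class 6.1 quantity: two 4 kg packs = 8 kg.
8 kg ≤ 10 kg (ocean vessel limit, Class 6.1) — within limit.
Every hazard class is within its ocean vessel limit and no segregation rule is violated.

Yes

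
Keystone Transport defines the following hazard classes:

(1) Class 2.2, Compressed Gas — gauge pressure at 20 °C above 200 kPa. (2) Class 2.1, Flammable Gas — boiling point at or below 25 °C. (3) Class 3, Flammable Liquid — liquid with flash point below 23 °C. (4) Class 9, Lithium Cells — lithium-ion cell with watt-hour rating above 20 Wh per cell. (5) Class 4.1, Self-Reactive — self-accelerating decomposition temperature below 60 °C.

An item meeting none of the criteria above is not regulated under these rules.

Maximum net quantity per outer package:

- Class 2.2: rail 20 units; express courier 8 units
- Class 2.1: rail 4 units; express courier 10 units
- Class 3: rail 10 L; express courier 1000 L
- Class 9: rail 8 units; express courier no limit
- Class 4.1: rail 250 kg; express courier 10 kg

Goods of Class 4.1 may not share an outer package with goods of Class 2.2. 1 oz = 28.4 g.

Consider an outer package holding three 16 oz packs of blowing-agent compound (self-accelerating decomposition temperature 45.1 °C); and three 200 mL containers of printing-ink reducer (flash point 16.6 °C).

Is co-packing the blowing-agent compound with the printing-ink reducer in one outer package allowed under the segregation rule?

Blowing-agent compound: self-accelerating decomposition temperature 45.1 °C < 60 °C → Class 4.1 (Self-Reactive).
The printing-ink reducer has flash point 16.6 °C, which is < 23 °C, so it is Class 3 (Flammable Liquid).
No segregation rule bars Class 4.1 with Class 3.

Yes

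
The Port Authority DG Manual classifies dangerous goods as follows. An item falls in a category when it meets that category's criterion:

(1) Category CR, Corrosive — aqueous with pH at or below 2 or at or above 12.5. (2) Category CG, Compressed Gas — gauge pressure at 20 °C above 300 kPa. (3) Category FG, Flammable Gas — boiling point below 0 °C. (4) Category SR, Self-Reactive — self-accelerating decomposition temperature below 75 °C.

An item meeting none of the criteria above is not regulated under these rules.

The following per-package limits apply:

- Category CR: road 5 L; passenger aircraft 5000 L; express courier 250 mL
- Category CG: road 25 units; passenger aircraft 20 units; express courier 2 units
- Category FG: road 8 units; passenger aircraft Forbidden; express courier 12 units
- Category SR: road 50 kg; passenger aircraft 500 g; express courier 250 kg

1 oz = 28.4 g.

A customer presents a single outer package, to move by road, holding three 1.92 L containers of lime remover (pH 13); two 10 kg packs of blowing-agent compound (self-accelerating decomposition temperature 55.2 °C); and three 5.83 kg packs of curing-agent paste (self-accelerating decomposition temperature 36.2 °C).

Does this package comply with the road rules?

No

With pH 13 (≥ 12.5), the lime remover falls in Category CR.
Blowing-agent compound: self-accelerating decomposition temperature 55.2 °C < 75 °C → Category SR (Self-Reactive).
The curing-agent paste has self-accelerating decomposition temperature 36.2 °C, which is < 75 °C, so it is Category SR (Self-Reactive).
Category SR net quantity: (two 10 kg packs = 20 kg) + (three 5.83 kg packs = 17.49 kg) = 37.49 kg.
37.49 kg is within the road limit of 50 kg for Category SR.
Category CR quantity: three 1.92 L containers = 5.76 L.
5.76 L exceeds the road limit of 5 L for Category CR.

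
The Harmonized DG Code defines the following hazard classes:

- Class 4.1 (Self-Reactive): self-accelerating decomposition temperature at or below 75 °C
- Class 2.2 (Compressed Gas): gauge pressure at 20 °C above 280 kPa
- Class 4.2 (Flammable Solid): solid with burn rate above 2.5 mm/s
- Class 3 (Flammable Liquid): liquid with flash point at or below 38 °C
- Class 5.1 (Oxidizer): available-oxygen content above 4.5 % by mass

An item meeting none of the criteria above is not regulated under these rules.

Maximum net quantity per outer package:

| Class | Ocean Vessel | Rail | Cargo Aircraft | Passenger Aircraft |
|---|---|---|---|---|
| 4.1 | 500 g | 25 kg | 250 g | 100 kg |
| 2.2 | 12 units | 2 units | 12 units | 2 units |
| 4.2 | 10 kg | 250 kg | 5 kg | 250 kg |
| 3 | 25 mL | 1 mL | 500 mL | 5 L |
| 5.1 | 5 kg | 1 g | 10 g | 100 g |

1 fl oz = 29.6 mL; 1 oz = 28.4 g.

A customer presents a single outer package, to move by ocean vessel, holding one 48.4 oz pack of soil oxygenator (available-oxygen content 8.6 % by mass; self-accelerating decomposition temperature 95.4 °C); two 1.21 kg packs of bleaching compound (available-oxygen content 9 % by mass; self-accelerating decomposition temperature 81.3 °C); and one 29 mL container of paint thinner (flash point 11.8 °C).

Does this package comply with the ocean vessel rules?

With available-oxygen content 8.6 % by mass (> 4.5 % by mass), the soil oxygenator falls in Class 5.1.
The bleaching compound has available-oxygen content 9 % by mass, which is > 4.5 % by mass, so it is Class 5.1 (Oxidizer).
The paint thinner has flash point 11.8 °C, which is ≤ 38 °C, so it is Class 3 (Flammable Liquid).
Class 3 quantity: 29 mL.
29 mL exceeds the ocean vessel limit of 25 mL for Class 3.
Total Class 5.1: (one 48.4 oz pack = 1374.56 g) + (two 1.21 kg packs = 2.42 kg) = 3794.56 g.
3794.56 g is within the ocean vessel limit of 5 kg for Class 5.1.

No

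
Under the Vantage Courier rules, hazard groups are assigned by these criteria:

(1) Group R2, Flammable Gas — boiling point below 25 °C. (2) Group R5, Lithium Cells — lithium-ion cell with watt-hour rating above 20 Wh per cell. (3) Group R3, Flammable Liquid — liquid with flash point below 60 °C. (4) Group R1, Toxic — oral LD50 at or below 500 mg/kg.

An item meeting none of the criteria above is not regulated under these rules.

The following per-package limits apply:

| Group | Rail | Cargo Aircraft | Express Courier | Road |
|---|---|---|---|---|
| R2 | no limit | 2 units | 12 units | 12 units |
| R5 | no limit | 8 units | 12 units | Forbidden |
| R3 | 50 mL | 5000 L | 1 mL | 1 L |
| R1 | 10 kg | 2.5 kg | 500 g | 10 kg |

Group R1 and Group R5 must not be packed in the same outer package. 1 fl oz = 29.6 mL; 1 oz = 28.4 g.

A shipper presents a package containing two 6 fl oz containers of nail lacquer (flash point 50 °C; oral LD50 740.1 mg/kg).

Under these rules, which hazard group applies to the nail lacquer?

With flash point 50 °C (< 60 °C), the nail lacquer falls in Group R3.

Group R3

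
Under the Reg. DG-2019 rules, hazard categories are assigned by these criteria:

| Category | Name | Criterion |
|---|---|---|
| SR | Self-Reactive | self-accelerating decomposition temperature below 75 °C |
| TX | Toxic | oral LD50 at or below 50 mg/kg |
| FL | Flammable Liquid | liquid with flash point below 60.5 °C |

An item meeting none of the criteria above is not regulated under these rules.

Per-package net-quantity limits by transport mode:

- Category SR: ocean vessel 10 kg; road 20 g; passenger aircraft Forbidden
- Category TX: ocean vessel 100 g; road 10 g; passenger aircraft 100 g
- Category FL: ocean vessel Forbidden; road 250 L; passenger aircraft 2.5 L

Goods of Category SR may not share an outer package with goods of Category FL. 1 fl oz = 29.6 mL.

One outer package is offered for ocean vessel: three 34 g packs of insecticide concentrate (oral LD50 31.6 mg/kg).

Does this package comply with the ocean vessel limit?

Insecticide concentrate: oral LD50 31.6 mg/kg ≤ 50 mg/kg → Category TX (Toxic).
Category TX quantity: three 34 g packs = 102 g.
102 g exceeds the ocean vessel limit of 100 g for Category TX.

No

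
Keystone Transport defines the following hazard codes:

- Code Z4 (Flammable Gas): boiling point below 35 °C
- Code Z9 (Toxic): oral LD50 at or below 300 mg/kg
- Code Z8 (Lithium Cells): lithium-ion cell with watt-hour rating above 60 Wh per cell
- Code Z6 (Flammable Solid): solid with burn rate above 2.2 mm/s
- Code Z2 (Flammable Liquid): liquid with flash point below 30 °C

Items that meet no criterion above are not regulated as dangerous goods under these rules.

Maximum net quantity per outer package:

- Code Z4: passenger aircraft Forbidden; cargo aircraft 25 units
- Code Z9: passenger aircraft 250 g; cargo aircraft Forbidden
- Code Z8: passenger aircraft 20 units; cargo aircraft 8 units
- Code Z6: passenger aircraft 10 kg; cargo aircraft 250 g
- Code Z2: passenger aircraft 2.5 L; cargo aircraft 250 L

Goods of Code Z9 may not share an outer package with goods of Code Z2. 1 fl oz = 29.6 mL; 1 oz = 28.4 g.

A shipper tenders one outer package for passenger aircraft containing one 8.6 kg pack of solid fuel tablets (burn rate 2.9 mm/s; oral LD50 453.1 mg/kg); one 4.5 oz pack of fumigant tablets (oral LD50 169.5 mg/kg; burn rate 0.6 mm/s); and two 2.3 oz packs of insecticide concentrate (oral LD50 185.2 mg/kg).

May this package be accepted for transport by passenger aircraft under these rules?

Solid fuel tablets: burn rate 2.9 mm/s > 2.2 mm/s → Code Z6 (Flammable Solid).
With oral LD50 169.5 mg/kg (≤ 300 mg/kg), the fumigant tablets fall in Code Z9.
Insecticide concentrate: oral LD50 185.2 mg/kg ≤ 300 mg/kg → Code Z9 (Toxic).
Code Z6 quantity: 8.6 kg.
That is within the Code Z6 passenger aircraft limit of 10 kg.
Code Z9 net quantity: (one 4.5 oz pack = 127.8 g) + (two 2.3 oz packs = 130.64 g) = 258.44 g.
That exceeds the Code Z9 passenger aircraft limit of 250 g.
The segregation rule (Code Z9 with Code Z2) does not apply to Code Z6 with Code Z9.

No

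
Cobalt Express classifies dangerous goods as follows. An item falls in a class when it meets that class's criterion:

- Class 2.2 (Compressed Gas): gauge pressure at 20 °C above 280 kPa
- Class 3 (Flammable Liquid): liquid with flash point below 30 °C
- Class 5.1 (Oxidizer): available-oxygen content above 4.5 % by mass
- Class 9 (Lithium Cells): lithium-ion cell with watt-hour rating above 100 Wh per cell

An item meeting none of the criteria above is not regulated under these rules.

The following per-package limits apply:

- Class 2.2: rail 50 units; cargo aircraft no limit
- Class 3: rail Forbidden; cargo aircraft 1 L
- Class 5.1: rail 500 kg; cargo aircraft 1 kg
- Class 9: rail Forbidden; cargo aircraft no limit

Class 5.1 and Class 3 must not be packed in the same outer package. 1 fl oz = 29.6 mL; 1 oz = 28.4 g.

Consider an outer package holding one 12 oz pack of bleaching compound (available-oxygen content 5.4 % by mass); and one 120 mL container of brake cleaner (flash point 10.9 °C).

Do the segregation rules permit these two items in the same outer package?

No

With available-oxygen content 5.4 % by mass (> 4.5 % by mass), the bleaching compound falls in Class 5.1.
With flash point 10.9 °C (< 30 °C), the brake cleaner falls in Class 3.
Class 5.1 and Class 3 may not share an outer package.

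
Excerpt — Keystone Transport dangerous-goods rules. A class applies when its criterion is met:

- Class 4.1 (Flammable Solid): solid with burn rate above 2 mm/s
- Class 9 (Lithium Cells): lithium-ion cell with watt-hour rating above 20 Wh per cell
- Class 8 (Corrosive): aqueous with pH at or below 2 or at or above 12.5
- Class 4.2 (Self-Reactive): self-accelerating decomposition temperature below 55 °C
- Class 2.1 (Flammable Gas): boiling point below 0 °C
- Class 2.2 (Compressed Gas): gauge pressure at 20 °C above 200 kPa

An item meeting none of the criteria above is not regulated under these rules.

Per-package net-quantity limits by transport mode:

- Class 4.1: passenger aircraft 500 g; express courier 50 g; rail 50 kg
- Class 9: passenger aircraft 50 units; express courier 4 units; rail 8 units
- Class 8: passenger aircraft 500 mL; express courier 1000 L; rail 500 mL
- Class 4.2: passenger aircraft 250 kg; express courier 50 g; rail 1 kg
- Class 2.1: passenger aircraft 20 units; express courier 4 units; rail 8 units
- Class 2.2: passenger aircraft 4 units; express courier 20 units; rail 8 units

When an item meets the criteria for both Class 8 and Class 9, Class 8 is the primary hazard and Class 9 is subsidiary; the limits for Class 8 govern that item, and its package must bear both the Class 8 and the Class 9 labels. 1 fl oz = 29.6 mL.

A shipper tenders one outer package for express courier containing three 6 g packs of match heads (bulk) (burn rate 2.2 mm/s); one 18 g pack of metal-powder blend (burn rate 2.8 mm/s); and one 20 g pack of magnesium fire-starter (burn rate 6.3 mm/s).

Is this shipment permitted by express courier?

Burn rate 2.2 mm/s meets the Class 4.1 criterion (Flammable Solid), so the match heads (bulk) are Class 4.1.
Burn rate 2.8 mm/s meets the Class 4.1 criterion (Flammable Solid), so the metal-powder blend is Class 4.1.
Magnesium fire-starter: burn rate 6.3 mm/s > 2 mm/s → Class 4.1 (Flammable Solid).
Total Class 4.1: (three 6 g packs = 18 g) + 18 g + 20 g = 56 g.
56 g exceeds the express courier limit of 50 g for Class 4.1.

No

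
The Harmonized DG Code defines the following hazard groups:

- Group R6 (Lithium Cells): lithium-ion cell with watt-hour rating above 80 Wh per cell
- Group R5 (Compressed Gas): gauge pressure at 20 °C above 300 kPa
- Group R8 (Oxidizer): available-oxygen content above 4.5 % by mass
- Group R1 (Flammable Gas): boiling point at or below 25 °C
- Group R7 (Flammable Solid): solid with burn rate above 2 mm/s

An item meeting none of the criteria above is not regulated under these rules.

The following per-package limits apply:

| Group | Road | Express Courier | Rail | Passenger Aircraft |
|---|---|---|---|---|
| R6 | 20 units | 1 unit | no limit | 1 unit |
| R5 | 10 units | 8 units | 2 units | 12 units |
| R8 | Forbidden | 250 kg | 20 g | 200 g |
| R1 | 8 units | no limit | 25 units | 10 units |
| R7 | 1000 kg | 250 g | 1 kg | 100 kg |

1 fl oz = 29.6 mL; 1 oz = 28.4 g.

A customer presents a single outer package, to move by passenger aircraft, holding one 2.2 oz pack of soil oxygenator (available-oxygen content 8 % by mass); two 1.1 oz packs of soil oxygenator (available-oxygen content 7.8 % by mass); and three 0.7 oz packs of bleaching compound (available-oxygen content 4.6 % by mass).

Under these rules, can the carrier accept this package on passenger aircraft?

Yes

Available-oxygen content 8 % by mass meets the Group R8 criterion (Oxidizer), so the soil oxygenator is Group R8.
Available-oxygen content 7.8 % by mass meets the Group R8 criterion (Oxidizer), so the soil oxygenator is Group R8.
The bleaching compound has available-oxygen content 4.6 % by mass, which is > 4.5 % by mass, so it is Group R8 (Oxidizer).
Total Group R8: (one 2.2 oz pack = 62.48 g) + (two 1.1 oz packs = 62.48 g) + (three 0.7 oz packs = 59.64 g) = 184.6 g.
184.6 g is within the passenger aircraft limit of 200 g for Group R8.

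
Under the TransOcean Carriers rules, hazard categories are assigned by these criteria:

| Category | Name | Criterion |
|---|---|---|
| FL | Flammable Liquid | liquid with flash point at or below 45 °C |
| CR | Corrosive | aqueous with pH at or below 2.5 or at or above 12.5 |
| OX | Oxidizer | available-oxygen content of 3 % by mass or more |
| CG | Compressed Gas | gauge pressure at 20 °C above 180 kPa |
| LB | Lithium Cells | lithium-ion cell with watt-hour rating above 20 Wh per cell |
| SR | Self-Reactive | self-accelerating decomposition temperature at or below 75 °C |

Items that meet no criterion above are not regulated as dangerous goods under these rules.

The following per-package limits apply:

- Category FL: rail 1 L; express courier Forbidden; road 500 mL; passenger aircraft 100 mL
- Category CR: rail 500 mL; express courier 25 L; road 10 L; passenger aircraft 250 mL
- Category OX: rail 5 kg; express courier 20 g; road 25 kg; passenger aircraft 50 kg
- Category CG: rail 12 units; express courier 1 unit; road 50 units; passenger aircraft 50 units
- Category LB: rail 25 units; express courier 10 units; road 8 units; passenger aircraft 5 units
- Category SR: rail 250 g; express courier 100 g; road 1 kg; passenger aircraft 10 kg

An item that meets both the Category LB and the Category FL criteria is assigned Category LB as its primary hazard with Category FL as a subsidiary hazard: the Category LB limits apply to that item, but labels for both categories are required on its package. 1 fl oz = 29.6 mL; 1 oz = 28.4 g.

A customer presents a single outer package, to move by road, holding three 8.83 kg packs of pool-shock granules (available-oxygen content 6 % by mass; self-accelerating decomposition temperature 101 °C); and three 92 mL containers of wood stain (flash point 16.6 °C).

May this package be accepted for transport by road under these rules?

The pool-shock granules have available-oxygen content 6 % by mass, which is ≥ 3 % by mass, so they are Category OX (Oxidizer).
The wood stain has flash point 16.6 °C, which is ≤ 45 °C, so it is Category FL (Flammable Liquid).
Category OX quantity: three 8.83 kg packs = 26.49 kg.
That exceeds the Category OX road limit of 25 kg.
Category FL quantity: three 92 mL containers = 276 mL.
276 mL is within the road limit of 500 mL for Category FL.

No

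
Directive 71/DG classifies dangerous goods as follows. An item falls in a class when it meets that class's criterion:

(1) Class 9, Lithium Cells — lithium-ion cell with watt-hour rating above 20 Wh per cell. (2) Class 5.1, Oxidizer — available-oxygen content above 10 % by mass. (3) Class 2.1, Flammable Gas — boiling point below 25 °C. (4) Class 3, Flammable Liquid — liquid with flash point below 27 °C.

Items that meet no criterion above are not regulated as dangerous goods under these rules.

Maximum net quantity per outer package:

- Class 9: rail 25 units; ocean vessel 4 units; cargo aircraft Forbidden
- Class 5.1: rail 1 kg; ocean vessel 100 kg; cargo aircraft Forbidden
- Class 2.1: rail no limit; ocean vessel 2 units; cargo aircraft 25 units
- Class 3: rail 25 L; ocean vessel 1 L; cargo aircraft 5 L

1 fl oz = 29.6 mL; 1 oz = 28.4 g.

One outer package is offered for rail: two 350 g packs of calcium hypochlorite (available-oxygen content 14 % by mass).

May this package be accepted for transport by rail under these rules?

With available-oxygen content 14 % by mass (> 10 % by mass), the calcium hypochlorite falls in Class 5.1.
Class 5.1 quantity: two 350 g packs = 700 g.
That is within the Class 5.1 rail limit of 1 kg.

Yes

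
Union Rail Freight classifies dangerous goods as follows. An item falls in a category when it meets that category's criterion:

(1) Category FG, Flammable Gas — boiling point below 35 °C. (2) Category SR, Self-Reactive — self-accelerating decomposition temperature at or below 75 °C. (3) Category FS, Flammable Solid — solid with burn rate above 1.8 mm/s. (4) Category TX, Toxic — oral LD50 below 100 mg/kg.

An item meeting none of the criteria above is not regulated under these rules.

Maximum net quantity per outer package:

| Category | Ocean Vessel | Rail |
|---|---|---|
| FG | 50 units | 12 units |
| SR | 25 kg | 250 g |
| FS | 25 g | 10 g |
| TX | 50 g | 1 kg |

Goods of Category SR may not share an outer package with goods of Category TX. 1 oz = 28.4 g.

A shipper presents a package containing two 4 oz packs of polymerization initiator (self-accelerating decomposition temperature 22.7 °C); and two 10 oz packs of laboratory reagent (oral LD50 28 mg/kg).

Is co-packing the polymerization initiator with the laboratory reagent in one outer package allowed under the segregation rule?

Self-accelerating decomposition temperature 22.7 °C meets the Category SR criterion (Self-Reactive), so the polymerization initiator is Category SR.
The laboratory reagent has oral LD50 28 mg/kg, which is < 100 mg/kg, so it is Category TX (Toxic).
Category SR and Category TX may not share an outer package.

No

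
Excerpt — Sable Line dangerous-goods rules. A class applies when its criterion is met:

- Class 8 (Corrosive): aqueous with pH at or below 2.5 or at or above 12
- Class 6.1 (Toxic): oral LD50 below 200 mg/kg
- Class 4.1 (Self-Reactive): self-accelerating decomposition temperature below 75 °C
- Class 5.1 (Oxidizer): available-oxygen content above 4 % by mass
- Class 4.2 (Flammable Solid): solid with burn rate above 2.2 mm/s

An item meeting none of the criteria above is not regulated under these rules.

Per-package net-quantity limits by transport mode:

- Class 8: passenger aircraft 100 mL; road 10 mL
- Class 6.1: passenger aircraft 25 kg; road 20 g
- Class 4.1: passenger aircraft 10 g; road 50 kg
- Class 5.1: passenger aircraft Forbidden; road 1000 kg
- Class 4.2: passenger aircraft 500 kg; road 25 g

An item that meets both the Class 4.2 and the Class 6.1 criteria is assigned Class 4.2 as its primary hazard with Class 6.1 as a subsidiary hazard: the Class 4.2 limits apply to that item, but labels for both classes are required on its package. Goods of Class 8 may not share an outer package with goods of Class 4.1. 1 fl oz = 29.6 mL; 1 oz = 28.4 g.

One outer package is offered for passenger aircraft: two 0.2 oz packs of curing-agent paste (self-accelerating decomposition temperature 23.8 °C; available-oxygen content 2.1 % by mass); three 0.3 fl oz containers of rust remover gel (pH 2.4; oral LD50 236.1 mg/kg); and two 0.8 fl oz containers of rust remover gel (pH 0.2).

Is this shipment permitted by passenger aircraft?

No

With self-accelerating decomposition temperature 23.8 °C (< 75 °C), the curing-agent paste falls in Class 4.1.
Rust remover gel: pH 2.4 ≤ 2.5 → Class 8 (Corrosive).
The rust remover gel has pH 0.2, which is ≤ 2.5, so it is Class 8 (Corrosive).
Total Class 8: (three 0.3 fl oz containers = 26.64 mL) + (two 0.8 fl oz containers = 47.36 mL) = 74 mL.
That is within the Class 8 passenger aircraft limit of 100 mL.
Class 4.1 quantity: two 0.2 oz packs = 11.36 g.
11.36 g > 10 g (passenger aircraft limit, Class 4.1) — over the limit.
Class 8 and Class 4.1 may not share an outer package.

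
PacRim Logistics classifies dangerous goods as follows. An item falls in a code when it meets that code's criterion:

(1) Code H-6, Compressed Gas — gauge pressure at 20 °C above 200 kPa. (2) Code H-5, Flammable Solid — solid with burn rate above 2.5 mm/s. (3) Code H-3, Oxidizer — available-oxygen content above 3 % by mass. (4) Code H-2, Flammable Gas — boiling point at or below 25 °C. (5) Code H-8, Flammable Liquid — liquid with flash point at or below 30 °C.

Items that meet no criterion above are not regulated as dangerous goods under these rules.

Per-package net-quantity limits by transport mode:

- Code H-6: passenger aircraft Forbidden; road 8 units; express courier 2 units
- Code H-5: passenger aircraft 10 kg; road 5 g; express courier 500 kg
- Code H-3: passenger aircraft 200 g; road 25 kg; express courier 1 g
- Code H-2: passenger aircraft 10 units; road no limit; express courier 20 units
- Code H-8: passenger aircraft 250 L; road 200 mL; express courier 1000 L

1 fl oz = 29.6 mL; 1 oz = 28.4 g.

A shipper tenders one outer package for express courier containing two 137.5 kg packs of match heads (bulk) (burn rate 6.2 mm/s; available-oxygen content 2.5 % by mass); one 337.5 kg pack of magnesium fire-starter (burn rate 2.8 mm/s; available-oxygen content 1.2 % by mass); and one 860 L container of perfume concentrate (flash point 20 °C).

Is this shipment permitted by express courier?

No

Burn rate 6.2 mm/s meets the Code H-5 criterion (Flammable Solid), so the match heads (bulk) are Code H-5.
Burn rate 2.8 mm/s meets the Code H-5 criterion (Flammable Solid), so the magnesium fire-starter is Code H-5.
The perfume concentrate has flash point 20 °C, which is ≤ 30 °C, so it is Code H-8 (Flammable Liquid).
Code H-5 net quantity: (two 137.5 kg packs = 275 kg) + 337.5 kg = 612.5 kg.
612.5 kg > 500 kg (express courier limit, Code H-5) — over the limit.
Code H-8 quantity: 860 L.
860 L is within the express courier limit of 1000 L for Code H-8.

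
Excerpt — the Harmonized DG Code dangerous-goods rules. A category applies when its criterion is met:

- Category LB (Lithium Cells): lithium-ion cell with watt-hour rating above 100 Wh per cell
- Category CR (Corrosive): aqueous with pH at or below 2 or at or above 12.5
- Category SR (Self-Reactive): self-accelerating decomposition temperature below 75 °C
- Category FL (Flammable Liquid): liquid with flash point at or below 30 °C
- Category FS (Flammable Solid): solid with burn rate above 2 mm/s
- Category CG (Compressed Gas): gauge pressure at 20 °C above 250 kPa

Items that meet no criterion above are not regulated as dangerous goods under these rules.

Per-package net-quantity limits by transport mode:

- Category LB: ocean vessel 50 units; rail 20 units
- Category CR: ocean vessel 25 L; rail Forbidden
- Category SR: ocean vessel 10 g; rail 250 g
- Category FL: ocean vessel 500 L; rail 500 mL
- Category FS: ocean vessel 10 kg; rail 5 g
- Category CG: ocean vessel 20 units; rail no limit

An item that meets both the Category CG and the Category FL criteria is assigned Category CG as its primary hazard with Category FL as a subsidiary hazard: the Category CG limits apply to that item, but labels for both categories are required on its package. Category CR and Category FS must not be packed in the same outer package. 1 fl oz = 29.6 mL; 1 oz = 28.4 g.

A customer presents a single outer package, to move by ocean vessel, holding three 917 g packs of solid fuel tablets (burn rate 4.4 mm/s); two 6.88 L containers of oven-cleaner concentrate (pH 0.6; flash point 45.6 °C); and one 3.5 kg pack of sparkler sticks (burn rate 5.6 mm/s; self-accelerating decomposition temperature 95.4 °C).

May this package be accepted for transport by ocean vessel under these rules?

With burn rate 4.4 mm/s (> 2 mm/s), the solid fuel tablets fall in Category FS.
The oven-cleaner concentrate has pH 0.6, which is ≤ 2, so it is Category CR (Corrosive).
Burn rate 5.6 mm/s meets the Category FS criterion (Flammable Solid), so the sparkler sticks are Category FS.
Category CR quantity: two 6.88 L containers = 13.76 L.
13.76 L is within the ocean vessel limit of 25 L for Category CR.
Category FS net quantity: (three 917 g packs = 2.751 kg) + 3.5 kg = 6.251 kg.
That is within the Category FS ocean vessel limit of 10 kg.
Category CR and Category FS may not share an outer package.

No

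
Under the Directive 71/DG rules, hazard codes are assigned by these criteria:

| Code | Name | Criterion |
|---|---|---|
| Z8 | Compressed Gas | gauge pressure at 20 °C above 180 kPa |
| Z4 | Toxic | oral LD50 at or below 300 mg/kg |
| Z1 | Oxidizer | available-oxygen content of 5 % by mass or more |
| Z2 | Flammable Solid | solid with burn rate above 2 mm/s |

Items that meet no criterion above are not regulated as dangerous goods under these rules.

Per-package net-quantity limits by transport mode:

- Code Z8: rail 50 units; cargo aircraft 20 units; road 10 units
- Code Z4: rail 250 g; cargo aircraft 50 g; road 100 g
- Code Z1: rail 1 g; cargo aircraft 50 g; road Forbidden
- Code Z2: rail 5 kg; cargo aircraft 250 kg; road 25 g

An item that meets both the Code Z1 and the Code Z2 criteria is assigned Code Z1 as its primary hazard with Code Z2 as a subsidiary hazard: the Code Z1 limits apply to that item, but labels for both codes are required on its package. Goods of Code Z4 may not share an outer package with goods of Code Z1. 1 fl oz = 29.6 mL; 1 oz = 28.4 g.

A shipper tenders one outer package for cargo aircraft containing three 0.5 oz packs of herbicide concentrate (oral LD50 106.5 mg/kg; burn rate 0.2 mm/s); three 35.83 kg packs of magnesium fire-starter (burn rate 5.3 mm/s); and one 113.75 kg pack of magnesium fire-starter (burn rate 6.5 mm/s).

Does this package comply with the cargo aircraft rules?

Yes

Oral LD50 106.5 mg/kg meets the Code Z4 criterion (Toxic), so the herbicide concentrate is Code Z4.
Burn rate 5.3 mm/s meets the Code Z2 criterion (Flammable Solid), so the magnesium fire-starter is Code Z2.
Burn rate 6.5 mm/s meets the Code Z2 criterion (Flammable Solid), so the magnesium fire-starter is Code Z2.
Code Z4 quantity: three 0.5 oz packs = 42.6 g.
42.6 g ≤ 50 g (cargo aircraft limit, Code Z4) — within limit.
Code Z2 net quantity: (three 35.83 kg packs = 107.49 kg) + 113.75 kg = 221.24 kg.
221.24 kg ≤ 250 kg (cargo aircraft limit, Code Z2) — within limit.
The segregation rule (Code Z4 with Code Z1) does not apply to Code Z4 with Code Z2.
Every hazard code is within its cargo aircraft limit and no segregation rule is violated.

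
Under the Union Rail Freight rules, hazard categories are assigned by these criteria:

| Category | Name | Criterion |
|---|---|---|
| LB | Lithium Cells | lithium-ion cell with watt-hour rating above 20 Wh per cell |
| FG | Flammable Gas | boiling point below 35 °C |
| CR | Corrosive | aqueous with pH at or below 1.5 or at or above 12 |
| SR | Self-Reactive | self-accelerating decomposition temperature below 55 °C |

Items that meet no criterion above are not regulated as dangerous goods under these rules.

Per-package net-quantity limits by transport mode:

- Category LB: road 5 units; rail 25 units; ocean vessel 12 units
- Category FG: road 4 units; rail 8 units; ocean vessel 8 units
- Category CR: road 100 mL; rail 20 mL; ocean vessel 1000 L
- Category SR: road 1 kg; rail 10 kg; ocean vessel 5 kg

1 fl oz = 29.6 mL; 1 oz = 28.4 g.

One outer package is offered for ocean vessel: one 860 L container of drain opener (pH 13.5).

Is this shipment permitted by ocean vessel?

With pH 13.5 (≥ 12), the drain opener falls in Category CR.
Category CR quantity: 860 L.
860 L is within the ocean vessel limit of 1000 L for Category CR.

Yes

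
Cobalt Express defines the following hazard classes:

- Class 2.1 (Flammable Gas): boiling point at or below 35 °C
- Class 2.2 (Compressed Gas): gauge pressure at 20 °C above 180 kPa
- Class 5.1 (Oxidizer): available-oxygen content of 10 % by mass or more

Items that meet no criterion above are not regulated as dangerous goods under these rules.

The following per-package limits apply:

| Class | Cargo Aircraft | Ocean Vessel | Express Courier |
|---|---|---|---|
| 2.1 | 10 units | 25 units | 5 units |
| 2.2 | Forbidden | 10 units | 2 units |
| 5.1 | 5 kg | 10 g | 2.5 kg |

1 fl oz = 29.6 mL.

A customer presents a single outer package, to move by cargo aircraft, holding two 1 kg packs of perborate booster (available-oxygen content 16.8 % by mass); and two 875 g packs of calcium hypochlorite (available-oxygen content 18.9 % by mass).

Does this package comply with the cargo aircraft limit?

Perborate booster: available-oxygen content 16.8 % by mass ≥ 10 % by mass → Class 5.1 (Oxidizer).
With available-oxygen content 18.9 % by mass (≥ 10 % by mass), the calcium hypochlorite falls in Class 5.1.
Class 5.1 net quantity: (two 1 kg packs = 2 kg) + (two 875 g packs = 1.75 kg) = 3.75 kg.
That is within the Class 5.1 cargo aircraft limit of 5 kg.

Yes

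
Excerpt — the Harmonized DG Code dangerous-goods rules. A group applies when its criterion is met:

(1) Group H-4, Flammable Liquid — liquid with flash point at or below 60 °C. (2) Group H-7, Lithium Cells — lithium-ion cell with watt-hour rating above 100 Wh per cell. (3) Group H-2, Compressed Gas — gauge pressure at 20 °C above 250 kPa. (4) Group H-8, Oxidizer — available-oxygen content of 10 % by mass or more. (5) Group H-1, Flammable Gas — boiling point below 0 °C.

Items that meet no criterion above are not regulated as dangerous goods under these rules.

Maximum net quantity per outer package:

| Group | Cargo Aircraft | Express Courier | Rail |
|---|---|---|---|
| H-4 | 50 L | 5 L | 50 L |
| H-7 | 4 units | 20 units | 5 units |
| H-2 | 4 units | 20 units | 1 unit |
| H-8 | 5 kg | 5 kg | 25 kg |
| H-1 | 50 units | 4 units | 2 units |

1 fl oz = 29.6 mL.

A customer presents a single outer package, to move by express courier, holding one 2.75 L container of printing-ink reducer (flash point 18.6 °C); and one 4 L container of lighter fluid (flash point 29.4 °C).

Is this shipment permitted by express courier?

With flash point 18.6 °C (≤ 60 °C), the printing-ink reducer falls in Group H-4.
Flash point 29.4 °C meets the Group H-4 criterion (Flammable Liquid), so the lighter fluid is Group H-4.
Group H-4 net quantity: 2.75 L + 4 L = 6.75 L.
6.75 L > 5 L (express courier limit, Group H-4) — over the limit.

No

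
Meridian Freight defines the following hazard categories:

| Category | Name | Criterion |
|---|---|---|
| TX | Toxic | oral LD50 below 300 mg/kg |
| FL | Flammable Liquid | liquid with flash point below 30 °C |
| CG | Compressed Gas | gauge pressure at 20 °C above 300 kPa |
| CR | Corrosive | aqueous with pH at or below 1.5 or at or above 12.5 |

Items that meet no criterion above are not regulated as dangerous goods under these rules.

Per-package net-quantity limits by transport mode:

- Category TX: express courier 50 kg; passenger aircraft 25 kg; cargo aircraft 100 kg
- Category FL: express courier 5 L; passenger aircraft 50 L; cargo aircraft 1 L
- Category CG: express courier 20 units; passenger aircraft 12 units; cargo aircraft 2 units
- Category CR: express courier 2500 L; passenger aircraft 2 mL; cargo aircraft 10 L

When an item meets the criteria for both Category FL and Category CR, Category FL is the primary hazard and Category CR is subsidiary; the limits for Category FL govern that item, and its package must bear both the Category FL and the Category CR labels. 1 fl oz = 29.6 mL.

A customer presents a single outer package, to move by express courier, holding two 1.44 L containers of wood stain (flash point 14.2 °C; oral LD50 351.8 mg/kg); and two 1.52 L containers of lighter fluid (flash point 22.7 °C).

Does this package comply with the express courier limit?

Flash point 14.2 °C meets the Category FL criterion (Flammable Liquid), so the wood stain is Category FL.
Flash point 22.7 °C meets the Category FL criterion (Flammable Liquid), so the lighter fluid is Category FL.
Total Category FL: (two 1.44 L containers = 2.88 L) + (two 1.52 L containers = 3.04 L) = 5.92 L.
That exceeds the Category FL express courier limit of 5 L.

No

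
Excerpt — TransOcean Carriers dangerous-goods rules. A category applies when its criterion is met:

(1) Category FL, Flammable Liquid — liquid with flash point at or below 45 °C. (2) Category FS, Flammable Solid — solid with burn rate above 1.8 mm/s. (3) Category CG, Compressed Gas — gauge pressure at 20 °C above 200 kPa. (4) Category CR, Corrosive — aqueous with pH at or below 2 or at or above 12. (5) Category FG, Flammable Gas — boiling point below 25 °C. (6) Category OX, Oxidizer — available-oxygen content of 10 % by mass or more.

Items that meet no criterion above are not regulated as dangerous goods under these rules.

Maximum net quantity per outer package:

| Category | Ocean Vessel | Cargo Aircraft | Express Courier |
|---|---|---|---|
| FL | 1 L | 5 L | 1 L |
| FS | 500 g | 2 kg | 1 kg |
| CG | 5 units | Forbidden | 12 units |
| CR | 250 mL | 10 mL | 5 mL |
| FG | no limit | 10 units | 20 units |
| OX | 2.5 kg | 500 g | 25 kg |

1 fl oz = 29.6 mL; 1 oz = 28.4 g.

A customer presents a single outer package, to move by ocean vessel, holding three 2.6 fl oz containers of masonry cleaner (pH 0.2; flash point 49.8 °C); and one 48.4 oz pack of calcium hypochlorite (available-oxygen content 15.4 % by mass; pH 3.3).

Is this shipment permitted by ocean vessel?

Masonry cleaner: pH 0.2 ≤ 2 → Category CR (Corrosive).
Available-oxygen content 15.4 % by mass meets the Category OX criterion (Oxidizer), so the calcium hypochlorite is Category OX.
Category CR quantity: three 2.6 fl oz containers = 230.88 mL.
That is within the Category CR ocean vessel limit of 250 mL.
Category OX quantity: one 48.4 oz pack = 1374.56 g.
1374.56 g ≤ 2.5 kg (ocean vessel limit, Category OX) — within limit.
Every hazard category is within its ocean vessel limit and no segregation rule is violated.

Yes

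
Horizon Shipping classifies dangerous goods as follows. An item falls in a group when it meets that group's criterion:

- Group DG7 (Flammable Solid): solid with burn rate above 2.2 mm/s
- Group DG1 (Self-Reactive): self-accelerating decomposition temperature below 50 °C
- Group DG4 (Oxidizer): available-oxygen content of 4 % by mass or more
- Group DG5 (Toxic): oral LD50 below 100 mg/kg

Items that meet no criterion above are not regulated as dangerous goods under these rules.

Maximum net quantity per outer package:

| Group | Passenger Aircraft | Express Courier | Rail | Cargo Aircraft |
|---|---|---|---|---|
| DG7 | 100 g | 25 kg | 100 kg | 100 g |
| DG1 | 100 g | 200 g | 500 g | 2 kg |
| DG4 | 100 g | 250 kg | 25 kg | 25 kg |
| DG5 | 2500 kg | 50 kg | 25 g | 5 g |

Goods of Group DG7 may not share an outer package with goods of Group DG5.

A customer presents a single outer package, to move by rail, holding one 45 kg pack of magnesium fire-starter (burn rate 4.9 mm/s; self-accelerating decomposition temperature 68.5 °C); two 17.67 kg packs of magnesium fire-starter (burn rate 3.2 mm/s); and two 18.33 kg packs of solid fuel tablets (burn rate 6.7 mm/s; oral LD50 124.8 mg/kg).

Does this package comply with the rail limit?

Burn rate 4.9 mm/s meets the Group DG7 criterion (Flammable Solid), so the magnesium fire-starter is Group DG7.
Burn rate 3.2 mm/s meets the Group DG7 criterion (Flammable Solid), so the magnesium fire-starter is Group DG7.
The solid fuel tablets have burn rate 6.7 mm/s, which is > 2.2 mm/s, so they are Group DG7 (Flammable Solid).
Group DG7 net quantity: 45 kg + (two 17.67 kg packs = 35.34 kg) + (two 18.33 kg packs = 36.66 kg) = 117 kg.
117 kg exceeds the rail limit of 100 kg for Group DG7.

No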